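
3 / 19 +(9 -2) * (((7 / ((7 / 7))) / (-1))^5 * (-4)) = 8941327 / 19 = 470596.16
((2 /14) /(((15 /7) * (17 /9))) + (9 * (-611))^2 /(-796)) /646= -2570312697 /43708360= -58.81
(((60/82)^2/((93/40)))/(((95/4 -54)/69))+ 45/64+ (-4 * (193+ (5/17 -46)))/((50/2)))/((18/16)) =-4011427633469/192946188600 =-20.79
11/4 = 2.75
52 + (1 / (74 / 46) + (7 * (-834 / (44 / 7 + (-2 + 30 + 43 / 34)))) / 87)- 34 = 151922765 / 9078653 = 16.73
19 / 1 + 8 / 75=1433 / 75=19.11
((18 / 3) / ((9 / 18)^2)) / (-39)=-0.62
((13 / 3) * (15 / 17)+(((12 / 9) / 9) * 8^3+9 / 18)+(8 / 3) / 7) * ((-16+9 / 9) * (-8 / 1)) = 10353100 / 1071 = 9666.76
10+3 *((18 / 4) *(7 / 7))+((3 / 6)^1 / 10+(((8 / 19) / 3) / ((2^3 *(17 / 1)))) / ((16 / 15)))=608557 / 25840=23.55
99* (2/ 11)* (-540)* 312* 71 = -215317440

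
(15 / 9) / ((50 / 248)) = 124 / 15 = 8.27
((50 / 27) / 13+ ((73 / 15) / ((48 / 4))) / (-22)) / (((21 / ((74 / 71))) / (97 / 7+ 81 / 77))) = 29055101 / 316621305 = 0.09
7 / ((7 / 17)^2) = 289 / 7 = 41.29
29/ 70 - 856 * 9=-539251/ 70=-7703.59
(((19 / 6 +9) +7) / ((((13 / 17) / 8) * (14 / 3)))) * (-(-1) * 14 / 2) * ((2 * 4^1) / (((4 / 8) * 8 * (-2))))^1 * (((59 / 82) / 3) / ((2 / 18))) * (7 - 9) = 692070 / 533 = 1298.44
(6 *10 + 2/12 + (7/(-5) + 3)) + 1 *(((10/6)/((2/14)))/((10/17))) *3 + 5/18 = 10939/90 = 121.54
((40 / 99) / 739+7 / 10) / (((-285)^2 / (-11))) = -512527 / 5402274750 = -0.00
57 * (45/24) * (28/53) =56.46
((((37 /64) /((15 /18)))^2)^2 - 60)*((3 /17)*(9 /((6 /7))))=-2467696956417 /22282240000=-110.75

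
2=2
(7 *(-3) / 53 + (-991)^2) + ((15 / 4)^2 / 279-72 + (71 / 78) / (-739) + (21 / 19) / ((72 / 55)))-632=14127206323737029 / 14395282512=981377.50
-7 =-7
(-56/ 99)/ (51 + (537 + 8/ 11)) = -14/ 14571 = -0.00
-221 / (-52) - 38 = -135 / 4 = -33.75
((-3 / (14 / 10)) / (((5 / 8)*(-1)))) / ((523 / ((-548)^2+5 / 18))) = 3088844 / 1569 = 1968.67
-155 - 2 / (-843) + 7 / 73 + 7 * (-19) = -17717185 / 61539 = -287.90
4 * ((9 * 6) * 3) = 648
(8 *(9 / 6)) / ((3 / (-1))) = -4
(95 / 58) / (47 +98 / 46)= 437 / 13108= 0.03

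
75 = 75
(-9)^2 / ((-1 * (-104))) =81 / 104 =0.78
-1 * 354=-354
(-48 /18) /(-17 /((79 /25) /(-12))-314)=316 /29559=0.01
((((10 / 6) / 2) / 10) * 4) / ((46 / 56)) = 28 / 69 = 0.41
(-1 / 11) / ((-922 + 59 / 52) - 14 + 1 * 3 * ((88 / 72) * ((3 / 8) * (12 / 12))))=104 / 1067913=0.00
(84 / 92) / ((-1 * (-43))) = 21 / 989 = 0.02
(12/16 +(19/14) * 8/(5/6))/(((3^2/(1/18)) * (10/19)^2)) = 232123/756000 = 0.31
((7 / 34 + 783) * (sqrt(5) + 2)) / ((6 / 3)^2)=26629 / 68 + 26629 * sqrt(5) / 136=829.43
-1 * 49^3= -117649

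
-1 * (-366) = 366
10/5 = 2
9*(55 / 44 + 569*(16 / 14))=164187 / 28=5863.82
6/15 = 2/5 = 0.40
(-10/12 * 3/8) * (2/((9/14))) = -35/36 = -0.97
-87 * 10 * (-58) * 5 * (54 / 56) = 1703025 / 7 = 243289.29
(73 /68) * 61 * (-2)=-4453 /34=-130.97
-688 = -688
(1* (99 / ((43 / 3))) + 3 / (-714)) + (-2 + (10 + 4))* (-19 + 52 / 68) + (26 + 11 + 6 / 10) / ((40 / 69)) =-18812747 / 127925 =-147.06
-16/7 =-2.29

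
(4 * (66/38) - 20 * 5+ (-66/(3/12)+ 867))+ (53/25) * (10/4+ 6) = 501569/950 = 527.97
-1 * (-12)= 12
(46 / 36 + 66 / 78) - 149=-34369 / 234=-146.88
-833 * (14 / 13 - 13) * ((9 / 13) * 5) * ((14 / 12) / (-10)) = -4010.97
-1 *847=-847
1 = 1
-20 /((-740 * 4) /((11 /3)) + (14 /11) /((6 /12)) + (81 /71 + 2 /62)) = 48422 /1945485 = 0.02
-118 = -118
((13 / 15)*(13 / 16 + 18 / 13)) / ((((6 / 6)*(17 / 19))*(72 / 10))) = 8683 / 29376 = 0.30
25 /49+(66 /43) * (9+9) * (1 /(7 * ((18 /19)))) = 9853 /2107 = 4.68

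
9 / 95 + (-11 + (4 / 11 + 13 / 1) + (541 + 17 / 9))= 5128991 / 9405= 545.35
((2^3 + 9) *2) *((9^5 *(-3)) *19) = -114436962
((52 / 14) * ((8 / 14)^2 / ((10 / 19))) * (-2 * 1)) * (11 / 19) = -4576 / 1715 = -2.67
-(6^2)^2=-1296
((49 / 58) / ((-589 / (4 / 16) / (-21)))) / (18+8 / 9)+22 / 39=511424699 / 905976240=0.56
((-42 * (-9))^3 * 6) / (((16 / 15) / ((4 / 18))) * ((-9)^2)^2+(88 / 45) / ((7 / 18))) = 1417766490 / 137803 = 10288.36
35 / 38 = 0.92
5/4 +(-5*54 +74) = -194.75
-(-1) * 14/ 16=7/ 8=0.88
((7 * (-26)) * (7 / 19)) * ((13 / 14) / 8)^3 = -28561 / 272384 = -0.10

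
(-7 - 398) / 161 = -405 / 161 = -2.52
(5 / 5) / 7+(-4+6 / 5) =-93 / 35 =-2.66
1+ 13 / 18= 31 / 18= 1.72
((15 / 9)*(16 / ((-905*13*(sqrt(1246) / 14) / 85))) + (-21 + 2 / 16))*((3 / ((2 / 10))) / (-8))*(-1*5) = -12525 / 64 - 4250*sqrt(1246) / 209417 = -196.42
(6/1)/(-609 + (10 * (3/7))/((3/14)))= -6/589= -0.01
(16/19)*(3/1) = 48/19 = 2.53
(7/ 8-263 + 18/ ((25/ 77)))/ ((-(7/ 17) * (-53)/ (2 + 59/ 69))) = -46145871/ 1706600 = -27.04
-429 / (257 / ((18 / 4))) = -3861 / 514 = -7.51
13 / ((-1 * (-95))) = 13 / 95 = 0.14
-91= -91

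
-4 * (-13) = 52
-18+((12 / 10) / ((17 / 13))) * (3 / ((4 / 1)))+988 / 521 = -15.42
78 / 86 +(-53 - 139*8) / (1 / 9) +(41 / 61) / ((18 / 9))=-54997789 / 5246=-10483.76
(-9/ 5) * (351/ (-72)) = 351/ 40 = 8.78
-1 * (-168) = 168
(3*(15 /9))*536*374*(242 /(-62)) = -121280720 /31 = -3912281.29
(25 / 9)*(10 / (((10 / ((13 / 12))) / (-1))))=-325 / 108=-3.01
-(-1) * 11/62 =0.18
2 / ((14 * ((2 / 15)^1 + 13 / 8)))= 120 / 1477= 0.08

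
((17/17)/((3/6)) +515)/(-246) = -517/246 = -2.10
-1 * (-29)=29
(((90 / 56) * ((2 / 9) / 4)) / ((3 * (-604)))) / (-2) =5 / 202944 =0.00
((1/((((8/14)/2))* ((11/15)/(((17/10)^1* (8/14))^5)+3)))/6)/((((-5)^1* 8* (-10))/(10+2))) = 59633994/13111673525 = 0.00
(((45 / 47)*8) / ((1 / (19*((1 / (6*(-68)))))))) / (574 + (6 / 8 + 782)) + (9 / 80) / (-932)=-41341319 / 107768352960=-0.00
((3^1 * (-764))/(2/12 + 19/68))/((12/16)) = -6850.81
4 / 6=2 / 3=0.67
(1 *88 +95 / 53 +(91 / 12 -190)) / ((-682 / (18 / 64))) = 176727 / 4626688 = 0.04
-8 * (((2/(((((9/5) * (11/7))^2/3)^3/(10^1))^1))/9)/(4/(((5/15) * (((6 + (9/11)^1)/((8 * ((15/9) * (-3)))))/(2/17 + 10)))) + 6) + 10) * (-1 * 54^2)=3014393694595780480/12921998008491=233276.13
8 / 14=4 / 7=0.57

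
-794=-794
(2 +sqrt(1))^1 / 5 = 3 / 5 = 0.60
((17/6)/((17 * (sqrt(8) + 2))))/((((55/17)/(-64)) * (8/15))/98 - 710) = 3332/28388651 - 3332 * sqrt(2)/28388651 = -0.00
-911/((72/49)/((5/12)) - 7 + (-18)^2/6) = -223195/12379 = -18.03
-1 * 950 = -950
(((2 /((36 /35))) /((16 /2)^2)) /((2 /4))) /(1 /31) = 1085 /576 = 1.88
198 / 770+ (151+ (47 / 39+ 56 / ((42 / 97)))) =128217 / 455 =281.80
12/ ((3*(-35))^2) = 4/ 3675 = 0.00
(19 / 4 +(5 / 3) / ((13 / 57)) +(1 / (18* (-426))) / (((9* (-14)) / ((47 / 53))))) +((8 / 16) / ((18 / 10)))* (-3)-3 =5474872097 / 665689752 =8.22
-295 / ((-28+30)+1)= -295 / 3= -98.33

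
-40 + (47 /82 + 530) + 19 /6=60730 /123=493.74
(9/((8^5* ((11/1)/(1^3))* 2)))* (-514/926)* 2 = -2313/166887424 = -0.00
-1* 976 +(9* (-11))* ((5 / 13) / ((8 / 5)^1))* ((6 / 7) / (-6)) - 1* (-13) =-698589 / 728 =-959.60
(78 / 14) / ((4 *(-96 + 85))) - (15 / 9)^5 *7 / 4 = -423463 / 18711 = -22.63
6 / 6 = 1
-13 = -13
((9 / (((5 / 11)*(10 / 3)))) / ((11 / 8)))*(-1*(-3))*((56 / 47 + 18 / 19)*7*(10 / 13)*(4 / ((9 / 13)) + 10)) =27338976 / 11609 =2354.98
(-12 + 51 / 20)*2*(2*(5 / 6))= -31.50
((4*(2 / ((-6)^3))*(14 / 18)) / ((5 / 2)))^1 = -14 / 1215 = -0.01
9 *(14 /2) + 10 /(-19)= 62.47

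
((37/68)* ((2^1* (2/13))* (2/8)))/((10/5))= 37/1768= 0.02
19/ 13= 1.46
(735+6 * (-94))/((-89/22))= -3762/89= -42.27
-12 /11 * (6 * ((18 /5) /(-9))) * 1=144 /55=2.62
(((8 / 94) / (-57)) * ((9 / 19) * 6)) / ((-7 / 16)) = 1152 / 118769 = 0.01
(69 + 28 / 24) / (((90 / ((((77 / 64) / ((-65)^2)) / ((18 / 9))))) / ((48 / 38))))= 32417 / 231192000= 0.00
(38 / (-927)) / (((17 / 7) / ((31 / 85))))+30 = 40177204 / 1339515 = 29.99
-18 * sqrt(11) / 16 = -9 * sqrt(11) / 8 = -3.73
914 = 914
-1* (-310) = 310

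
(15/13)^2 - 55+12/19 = -170302/3211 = -53.04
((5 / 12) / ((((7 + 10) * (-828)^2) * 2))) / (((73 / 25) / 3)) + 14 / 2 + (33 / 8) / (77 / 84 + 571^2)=186412895256158491 / 26630365406633856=7.00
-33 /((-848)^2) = -33 /719104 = -0.00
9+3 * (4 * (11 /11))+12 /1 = 33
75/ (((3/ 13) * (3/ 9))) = 975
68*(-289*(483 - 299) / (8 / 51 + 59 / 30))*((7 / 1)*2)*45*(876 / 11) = -339248671372800 / 3971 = -85431546555.73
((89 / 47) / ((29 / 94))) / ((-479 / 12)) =-0.15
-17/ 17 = -1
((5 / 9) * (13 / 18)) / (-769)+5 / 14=155495 / 436023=0.36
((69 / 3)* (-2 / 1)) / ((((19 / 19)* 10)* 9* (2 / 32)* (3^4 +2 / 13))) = -4784 / 47475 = -0.10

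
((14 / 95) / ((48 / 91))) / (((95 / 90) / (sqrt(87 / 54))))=637 * sqrt(58) / 14440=0.34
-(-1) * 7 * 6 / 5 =42 / 5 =8.40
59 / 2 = 29.50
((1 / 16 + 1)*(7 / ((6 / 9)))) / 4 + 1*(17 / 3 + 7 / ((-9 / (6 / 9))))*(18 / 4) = 9967 / 384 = 25.96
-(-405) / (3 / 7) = 945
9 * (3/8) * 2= 27/4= 6.75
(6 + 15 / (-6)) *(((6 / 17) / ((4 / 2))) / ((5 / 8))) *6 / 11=504 / 935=0.54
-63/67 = -0.94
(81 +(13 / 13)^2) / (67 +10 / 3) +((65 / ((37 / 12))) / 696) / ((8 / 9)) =4346763 / 3622448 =1.20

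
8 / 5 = 1.60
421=421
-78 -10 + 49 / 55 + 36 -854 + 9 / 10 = -99463 / 110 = -904.21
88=88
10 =10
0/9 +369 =369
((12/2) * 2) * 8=96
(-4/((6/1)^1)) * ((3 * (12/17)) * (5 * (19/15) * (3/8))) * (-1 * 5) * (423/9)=13395/17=787.94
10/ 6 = 5/ 3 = 1.67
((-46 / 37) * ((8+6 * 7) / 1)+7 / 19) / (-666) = 43441 / 468198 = 0.09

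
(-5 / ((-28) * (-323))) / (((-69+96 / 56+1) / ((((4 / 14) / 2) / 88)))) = 5 / 369284608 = 0.00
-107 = -107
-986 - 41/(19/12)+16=-18922/19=-995.89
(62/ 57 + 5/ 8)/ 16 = 0.11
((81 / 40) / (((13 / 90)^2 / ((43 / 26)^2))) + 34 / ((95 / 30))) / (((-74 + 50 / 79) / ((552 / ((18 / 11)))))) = -347334667361 / 273500136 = -1269.96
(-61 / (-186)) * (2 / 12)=61 / 1116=0.05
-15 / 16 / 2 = -15 / 32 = -0.47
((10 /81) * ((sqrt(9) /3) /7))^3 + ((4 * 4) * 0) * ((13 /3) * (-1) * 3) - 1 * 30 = -5468526890 /182284263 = -30.00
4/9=0.44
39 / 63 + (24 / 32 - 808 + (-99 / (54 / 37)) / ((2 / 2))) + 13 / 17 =-415881 / 476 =-873.70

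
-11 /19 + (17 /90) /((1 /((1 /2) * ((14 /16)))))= -13579 /27360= -0.50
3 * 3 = 9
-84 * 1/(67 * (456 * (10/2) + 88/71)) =-1491/2712964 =-0.00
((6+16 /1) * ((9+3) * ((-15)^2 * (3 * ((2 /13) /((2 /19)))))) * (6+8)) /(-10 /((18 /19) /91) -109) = -213305400 /62569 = -3409.12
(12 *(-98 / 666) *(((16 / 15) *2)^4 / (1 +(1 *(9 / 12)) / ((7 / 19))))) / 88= -719323136 / 5254115625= -0.14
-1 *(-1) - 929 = -928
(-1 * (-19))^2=361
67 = 67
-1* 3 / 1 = -3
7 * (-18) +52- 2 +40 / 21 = -1556 / 21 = -74.10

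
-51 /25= -2.04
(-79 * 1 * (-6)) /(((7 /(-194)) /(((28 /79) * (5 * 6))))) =-139680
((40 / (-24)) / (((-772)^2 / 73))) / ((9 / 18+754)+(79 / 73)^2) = -1945085 / 7200031747368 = -0.00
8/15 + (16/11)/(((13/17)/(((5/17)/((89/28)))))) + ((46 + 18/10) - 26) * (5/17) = 23110717/3245385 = 7.12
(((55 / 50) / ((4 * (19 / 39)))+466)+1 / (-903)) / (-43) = -320193107 / 29510040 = -10.85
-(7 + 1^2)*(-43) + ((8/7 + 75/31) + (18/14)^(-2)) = 6119734/17577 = 348.17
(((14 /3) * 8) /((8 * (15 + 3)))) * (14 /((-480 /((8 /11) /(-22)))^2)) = 49 /2846210400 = 0.00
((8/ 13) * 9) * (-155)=-11160/ 13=-858.46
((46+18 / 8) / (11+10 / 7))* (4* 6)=2702 / 29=93.17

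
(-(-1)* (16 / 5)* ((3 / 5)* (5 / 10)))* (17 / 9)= 136 / 75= 1.81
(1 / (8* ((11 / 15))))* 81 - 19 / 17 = 18983 / 1496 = 12.69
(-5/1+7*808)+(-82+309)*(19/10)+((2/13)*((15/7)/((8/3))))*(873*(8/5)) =5692033/910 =6254.98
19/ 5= 3.80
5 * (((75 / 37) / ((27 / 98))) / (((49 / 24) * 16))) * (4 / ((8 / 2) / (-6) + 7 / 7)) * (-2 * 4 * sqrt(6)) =-264.81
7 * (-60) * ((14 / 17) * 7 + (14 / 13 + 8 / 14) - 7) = -38340 / 221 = -173.48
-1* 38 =-38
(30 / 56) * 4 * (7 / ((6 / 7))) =17.50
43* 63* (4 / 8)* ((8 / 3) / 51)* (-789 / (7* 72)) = -11309 / 102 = -110.87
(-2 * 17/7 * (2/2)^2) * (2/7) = -68/49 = -1.39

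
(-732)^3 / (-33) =130741056 / 11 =11885550.55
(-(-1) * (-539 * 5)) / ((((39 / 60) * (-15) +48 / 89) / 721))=691741820 / 3279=210961.21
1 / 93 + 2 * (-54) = -107.99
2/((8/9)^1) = 9/4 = 2.25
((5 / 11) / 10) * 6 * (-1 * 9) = -2.45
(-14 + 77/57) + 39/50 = -33827/2850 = -11.87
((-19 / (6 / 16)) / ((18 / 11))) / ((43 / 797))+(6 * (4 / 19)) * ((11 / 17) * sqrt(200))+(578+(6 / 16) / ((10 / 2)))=194123 / 46440+2640 * sqrt(2) / 323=15.74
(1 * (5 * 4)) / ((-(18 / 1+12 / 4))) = -20 / 21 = -0.95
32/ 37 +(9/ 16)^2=11189/ 9472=1.18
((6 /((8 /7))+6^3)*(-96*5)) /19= -5589.47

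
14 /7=2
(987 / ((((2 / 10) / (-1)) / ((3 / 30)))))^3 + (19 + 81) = -961504003 / 8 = -120188000.38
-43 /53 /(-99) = 43 /5247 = 0.01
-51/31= -1.65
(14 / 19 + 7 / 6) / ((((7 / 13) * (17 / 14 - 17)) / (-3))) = 217 / 323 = 0.67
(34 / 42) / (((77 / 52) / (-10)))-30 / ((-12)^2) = -73415 / 12936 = -5.68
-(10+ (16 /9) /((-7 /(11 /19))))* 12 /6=-23588 /1197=-19.71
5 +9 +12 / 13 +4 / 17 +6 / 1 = 4676 / 221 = 21.16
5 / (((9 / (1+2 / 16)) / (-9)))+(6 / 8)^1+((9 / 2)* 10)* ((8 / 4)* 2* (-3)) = -4359 / 8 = -544.88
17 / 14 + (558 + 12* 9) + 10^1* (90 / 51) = 162997 / 238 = 684.86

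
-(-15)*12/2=90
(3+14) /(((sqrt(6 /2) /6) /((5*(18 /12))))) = 255*sqrt(3) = 441.67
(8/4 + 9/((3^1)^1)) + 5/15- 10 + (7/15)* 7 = -7/5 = -1.40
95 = 95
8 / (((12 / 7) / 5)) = 70 / 3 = 23.33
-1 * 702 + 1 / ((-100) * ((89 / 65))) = -1249573 / 1780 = -702.01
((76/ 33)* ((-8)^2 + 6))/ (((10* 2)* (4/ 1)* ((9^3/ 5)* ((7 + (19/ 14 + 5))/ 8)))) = 37240/ 4498659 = 0.01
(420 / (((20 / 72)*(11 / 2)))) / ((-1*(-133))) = 432 / 209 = 2.07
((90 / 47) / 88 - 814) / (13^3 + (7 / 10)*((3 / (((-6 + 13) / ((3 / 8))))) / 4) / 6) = -269329120 / 726944911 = -0.37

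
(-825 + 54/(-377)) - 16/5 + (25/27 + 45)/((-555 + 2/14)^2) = -79497564965203/95971785390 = -828.34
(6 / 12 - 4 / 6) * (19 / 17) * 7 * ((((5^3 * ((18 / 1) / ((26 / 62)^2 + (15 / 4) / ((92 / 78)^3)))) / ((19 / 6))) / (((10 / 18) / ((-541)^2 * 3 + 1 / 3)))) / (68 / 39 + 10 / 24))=-111765337299217728000 / 405825843293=-275402217.84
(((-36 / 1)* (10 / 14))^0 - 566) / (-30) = 18.83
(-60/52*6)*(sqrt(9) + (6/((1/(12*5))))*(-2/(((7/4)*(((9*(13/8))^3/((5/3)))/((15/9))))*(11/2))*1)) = -3617806030/178134957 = -20.31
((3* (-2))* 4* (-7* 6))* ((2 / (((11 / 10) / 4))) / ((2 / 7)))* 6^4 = 365783040 / 11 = 33253003.64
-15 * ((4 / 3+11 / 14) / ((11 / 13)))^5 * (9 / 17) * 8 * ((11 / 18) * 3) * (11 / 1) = -10366610924987785 / 82143069624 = -126201.89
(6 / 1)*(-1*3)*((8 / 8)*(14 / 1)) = -252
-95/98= -0.97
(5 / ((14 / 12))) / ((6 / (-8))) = -40 / 7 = -5.71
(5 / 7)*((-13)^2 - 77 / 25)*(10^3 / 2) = 414800 / 7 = 59257.14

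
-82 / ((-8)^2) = -41 / 32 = -1.28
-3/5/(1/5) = -3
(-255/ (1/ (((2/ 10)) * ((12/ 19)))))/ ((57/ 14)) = -2856/ 361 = -7.91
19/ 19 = 1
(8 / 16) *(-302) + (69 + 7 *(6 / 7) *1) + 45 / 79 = -5959 / 79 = -75.43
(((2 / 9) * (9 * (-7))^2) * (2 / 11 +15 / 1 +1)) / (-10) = -78498 / 55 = -1427.24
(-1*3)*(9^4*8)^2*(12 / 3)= -33059881728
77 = 77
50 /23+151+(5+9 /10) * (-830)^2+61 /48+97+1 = 4487497739 /1104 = 4064762.44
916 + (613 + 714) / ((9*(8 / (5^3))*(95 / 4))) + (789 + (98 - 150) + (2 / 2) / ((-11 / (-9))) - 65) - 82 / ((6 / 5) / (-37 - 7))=4692.49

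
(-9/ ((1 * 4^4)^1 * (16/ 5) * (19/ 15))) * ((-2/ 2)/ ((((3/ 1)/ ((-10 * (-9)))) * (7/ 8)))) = 10125/ 34048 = 0.30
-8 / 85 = -0.09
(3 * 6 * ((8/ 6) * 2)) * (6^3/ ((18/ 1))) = 576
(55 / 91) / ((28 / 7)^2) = 55 / 1456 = 0.04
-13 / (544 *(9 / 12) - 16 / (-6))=-39 / 1232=-0.03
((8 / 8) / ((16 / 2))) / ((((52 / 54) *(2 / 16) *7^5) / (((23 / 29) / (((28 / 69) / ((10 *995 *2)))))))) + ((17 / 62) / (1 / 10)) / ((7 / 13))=20611475215 / 2749927726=7.50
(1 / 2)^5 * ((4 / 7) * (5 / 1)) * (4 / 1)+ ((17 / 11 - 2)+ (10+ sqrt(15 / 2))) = sqrt(30) / 2+ 1525 / 154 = 12.64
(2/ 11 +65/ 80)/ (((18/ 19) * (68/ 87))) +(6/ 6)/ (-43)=4074467/ 3087744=1.32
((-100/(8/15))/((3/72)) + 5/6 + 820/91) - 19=-2461999/546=-4509.16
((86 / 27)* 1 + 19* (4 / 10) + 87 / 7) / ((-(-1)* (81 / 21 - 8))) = -21937 / 3915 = -5.60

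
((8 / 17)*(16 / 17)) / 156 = 32 / 11271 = 0.00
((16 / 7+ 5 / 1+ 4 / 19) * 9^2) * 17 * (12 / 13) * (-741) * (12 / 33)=-197693136 / 77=-2567443.32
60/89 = 0.67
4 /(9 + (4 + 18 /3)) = 4 /19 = 0.21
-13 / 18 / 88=-13 / 1584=-0.01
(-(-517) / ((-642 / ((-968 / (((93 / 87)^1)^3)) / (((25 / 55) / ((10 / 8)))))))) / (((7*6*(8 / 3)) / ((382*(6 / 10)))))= 3205501315973 / 892538360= 3591.44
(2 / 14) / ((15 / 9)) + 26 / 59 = 1087 / 2065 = 0.53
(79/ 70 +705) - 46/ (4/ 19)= 17067/ 35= 487.63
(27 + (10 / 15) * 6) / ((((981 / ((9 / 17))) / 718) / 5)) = 111290 / 1853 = 60.06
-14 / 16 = -7 / 8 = -0.88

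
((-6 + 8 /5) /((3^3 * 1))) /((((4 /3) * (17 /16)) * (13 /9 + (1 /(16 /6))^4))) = -32768 /417095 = -0.08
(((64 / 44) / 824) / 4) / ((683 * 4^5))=0.00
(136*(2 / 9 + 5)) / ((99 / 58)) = 370736 / 891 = 416.09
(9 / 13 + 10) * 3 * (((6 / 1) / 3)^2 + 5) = 3753 / 13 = 288.69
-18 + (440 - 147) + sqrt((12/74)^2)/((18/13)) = 30538/111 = 275.12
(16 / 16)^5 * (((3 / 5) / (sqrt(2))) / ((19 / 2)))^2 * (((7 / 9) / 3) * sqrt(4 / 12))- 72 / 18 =-4 + 14 * sqrt(3) / 81225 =-4.00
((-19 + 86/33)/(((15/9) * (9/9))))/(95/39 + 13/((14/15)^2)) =-0.57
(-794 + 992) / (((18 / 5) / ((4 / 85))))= 44 / 17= 2.59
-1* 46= -46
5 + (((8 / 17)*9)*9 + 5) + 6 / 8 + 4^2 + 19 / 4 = 2367 / 34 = 69.62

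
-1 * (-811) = 811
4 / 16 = 1 / 4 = 0.25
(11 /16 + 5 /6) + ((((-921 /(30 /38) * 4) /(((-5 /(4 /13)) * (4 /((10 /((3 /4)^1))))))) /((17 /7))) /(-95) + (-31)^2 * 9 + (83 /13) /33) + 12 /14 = 176583827449 /20420400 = 8647.42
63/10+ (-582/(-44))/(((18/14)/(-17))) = -27818/165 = -168.59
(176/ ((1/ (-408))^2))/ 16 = 1831104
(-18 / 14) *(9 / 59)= -81 / 413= -0.20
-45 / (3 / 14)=-210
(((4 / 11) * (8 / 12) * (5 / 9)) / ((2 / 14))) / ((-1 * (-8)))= 35 / 297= 0.12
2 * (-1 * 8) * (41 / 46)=-328 / 23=-14.26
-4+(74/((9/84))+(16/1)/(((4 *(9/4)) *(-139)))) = 859004/1251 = 686.65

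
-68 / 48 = -17 / 12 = -1.42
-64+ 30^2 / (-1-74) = -76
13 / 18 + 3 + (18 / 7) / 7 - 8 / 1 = -3449 / 882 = -3.91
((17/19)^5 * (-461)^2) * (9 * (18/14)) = 24441703789257/17332693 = 1410150.39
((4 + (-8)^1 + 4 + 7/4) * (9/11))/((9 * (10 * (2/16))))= 7/55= 0.13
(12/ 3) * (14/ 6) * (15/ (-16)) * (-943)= 33005/ 4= 8251.25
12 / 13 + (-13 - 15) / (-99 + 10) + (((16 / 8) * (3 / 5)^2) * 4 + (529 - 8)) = 15189029 / 28925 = 525.12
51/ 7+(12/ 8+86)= 1327/ 14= 94.79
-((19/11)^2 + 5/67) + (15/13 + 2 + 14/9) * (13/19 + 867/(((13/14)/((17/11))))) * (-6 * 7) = -1173690816670/4110249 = -285552.24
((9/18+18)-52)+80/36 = -563/18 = -31.28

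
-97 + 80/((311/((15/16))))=-30092/311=-96.76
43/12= 3.58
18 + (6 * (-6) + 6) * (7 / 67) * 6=-54 / 67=-0.81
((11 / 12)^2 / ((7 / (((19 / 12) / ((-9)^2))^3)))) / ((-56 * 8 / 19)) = -0.00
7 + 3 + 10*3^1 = 40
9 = 9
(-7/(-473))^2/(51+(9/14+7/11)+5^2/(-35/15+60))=118678/28563542447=0.00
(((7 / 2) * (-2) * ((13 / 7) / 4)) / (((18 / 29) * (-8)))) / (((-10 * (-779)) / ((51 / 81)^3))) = 1852201 / 88318408320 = 0.00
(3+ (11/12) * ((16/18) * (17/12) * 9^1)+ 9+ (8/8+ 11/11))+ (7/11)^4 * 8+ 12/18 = 6948835/263538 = 26.37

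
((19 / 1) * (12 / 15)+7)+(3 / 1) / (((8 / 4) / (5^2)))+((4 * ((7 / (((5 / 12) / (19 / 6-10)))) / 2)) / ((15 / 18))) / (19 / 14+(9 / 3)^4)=3248841 / 57650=56.35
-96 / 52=-24 / 13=-1.85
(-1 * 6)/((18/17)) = -17/3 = -5.67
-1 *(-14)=14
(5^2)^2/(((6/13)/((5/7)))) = 40625/42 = 967.26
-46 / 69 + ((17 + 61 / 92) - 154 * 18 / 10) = -359081 / 1380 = -260.20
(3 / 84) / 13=1 / 364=0.00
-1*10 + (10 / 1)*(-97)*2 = -1950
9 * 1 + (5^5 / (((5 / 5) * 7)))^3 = 30517581212 / 343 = 88972539.98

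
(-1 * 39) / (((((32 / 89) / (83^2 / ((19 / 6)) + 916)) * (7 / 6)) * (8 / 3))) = -917458191 / 8512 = -107784.09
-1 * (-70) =70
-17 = -17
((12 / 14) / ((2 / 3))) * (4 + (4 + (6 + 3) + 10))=243 / 7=34.71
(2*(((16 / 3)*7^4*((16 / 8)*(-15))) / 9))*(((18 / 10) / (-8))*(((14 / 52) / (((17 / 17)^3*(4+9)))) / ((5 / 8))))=537824 / 845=636.48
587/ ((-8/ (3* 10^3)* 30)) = -14675/ 2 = -7337.50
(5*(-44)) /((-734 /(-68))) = -7480 /367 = -20.38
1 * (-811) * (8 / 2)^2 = -12976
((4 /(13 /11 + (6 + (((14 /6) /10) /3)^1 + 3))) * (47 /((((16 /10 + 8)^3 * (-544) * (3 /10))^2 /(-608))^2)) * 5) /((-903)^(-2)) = 9214945568084716796875 /145026689477449637665940963328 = 0.00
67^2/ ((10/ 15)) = 13467/ 2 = 6733.50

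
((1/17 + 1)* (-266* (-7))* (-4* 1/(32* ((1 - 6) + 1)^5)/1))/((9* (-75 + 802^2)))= 931/22391179264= 0.00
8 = 8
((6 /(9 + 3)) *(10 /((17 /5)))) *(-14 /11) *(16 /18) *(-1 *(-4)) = -11200 /1683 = -6.65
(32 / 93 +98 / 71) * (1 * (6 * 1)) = 22772 / 2201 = 10.35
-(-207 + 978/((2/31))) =-14952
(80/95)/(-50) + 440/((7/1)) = 208944/3325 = 62.84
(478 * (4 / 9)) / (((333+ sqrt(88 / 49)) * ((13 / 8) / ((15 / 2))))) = 207987360 / 70635149 - 535360 * sqrt(22) / 211905447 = 2.93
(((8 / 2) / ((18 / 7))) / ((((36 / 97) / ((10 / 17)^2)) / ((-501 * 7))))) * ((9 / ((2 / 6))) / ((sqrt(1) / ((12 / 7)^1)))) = -68035800 / 289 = -235417.99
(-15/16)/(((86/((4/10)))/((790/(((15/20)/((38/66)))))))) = -7505/2838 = -2.64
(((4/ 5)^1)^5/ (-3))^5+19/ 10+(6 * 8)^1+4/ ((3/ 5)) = 8193073405091055455377/ 144839286804199218750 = 56.57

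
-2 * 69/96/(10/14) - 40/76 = -3859/1520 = -2.54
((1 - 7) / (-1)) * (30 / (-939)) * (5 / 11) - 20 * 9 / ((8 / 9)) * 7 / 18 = -1085745 / 13772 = -78.84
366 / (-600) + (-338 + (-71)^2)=470239 / 100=4702.39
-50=-50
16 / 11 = 1.45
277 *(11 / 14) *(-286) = -62245.86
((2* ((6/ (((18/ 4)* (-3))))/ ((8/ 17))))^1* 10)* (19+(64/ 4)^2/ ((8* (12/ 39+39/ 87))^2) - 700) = 1861354106/ 146205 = 12731.12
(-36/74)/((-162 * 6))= 1/1998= 0.00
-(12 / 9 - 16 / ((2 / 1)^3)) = 2 / 3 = 0.67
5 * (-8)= -40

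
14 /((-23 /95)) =-57.83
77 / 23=3.35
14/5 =2.80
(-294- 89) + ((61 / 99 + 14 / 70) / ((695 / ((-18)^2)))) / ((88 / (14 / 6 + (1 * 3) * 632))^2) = -205.94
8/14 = 4/7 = 0.57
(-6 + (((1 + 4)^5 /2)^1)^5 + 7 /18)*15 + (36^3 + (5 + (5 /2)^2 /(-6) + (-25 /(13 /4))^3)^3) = 20479308334552329943955320917827 /146596599332352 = 139698386100507638.15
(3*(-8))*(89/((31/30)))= -64080/31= -2067.10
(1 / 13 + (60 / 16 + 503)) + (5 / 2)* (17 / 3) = 81275 / 156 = 520.99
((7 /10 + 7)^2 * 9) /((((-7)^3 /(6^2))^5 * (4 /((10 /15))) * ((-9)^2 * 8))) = -0.00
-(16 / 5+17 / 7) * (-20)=788 / 7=112.57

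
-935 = -935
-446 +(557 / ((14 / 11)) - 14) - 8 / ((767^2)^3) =-63725979753195831209 / 2850363311644541966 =-22.36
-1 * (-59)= 59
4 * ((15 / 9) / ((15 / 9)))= 4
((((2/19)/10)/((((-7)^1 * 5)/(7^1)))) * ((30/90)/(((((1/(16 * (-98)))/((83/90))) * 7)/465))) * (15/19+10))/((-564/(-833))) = 2460518732/2290545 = 1074.21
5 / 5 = 1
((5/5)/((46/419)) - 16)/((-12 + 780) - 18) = -317/34500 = -0.01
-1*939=-939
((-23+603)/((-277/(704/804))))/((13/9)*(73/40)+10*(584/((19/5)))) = -232742400/195426845329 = -0.00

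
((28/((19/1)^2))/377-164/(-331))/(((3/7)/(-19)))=-156304232/7112859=-21.97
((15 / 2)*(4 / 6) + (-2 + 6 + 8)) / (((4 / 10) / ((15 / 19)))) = 1275 / 38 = 33.55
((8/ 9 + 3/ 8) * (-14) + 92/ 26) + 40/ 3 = -385/ 468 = -0.82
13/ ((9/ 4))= 52/ 9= 5.78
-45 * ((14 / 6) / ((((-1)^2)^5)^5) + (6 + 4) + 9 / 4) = -2625 / 4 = -656.25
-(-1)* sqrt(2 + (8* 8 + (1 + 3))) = sqrt(70) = 8.37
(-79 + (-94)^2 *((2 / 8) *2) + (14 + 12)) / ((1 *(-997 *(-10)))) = 873 / 1994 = 0.44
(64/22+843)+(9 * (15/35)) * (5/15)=65234/77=847.19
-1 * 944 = -944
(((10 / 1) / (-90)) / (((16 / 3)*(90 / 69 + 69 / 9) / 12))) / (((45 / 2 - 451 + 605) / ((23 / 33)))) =-529 / 4807154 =-0.00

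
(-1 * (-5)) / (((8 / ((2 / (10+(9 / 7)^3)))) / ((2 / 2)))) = 1715 / 16636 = 0.10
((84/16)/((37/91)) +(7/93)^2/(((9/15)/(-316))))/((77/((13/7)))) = 10115209/42241716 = 0.24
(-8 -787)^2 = 632025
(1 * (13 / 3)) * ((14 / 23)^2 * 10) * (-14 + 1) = -208.72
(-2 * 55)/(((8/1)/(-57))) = 3135/4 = 783.75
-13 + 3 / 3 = -12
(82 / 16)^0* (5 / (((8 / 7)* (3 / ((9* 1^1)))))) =105 / 8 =13.12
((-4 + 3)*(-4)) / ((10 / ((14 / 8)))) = 7 / 10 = 0.70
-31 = -31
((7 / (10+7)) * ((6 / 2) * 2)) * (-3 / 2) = -63 / 17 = -3.71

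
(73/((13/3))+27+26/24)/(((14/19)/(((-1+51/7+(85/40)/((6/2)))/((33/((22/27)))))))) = 156475925/14859936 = 10.53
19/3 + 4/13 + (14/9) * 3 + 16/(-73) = 10523/949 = 11.09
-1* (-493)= 493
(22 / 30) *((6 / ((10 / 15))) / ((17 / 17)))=33 / 5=6.60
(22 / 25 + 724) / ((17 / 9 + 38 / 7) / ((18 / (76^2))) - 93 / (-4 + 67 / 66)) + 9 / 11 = 2413595412 / 2149527325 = 1.12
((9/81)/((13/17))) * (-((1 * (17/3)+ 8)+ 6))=-1003/351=-2.86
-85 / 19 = -4.47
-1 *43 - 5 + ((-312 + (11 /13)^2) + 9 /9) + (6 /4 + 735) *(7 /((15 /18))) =4924927 /845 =5828.32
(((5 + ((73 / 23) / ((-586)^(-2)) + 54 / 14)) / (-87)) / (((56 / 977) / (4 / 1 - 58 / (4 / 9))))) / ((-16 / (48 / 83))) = -942924488077 / 943544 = -999343.42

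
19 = 19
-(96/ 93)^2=-1024/ 961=-1.07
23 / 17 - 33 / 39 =112 / 221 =0.51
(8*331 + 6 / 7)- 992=11598 / 7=1656.86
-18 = -18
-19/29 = -0.66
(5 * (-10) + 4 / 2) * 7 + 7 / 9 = -3017 / 9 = -335.22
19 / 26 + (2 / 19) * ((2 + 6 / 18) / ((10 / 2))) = 5779 / 7410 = 0.78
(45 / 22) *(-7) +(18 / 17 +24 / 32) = -9357 / 748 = -12.51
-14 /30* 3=-7 /5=-1.40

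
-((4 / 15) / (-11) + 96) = -15836 / 165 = -95.98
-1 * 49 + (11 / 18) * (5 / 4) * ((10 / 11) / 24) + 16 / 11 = -451597 / 9504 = -47.52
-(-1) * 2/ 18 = 1/ 9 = 0.11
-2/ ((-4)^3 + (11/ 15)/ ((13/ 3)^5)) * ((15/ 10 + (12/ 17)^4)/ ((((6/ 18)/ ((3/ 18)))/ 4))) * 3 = 3252916537650/ 9923369631749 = 0.33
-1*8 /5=-1.60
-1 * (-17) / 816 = 1 / 48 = 0.02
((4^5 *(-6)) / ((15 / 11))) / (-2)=11264 / 5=2252.80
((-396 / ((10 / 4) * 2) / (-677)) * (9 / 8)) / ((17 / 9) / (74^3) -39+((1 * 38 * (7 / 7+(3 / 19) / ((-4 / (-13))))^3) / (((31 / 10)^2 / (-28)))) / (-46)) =-563658378011388 / 131314717480180345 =-0.00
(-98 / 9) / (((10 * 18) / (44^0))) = -49 / 810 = -0.06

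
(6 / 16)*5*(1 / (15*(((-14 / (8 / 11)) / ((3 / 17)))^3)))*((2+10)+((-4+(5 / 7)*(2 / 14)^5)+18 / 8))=-260475966 / 263880427955221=-0.00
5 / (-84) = -5 / 84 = -0.06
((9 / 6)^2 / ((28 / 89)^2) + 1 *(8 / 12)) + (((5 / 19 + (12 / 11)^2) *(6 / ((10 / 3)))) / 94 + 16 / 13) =1629297948263 / 66076570560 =24.66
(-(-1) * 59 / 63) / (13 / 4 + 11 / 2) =0.11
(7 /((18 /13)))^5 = 3302.51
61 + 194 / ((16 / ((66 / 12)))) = 2043 / 16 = 127.69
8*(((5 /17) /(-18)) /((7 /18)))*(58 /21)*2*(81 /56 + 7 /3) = -368300 /52479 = -7.02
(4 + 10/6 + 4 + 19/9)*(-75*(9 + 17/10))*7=-66161.67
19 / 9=2.11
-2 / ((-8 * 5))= 1 / 20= 0.05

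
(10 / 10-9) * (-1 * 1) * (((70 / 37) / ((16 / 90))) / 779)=3150 / 28823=0.11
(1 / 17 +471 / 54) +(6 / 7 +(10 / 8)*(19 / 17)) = 11.04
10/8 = 5/4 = 1.25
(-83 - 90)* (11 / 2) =-1903 / 2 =-951.50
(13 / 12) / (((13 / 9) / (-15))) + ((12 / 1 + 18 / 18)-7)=-21 / 4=-5.25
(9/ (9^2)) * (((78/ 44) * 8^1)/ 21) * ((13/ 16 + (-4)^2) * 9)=3497/ 308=11.35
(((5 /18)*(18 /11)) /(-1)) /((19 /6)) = -30 /209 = -0.14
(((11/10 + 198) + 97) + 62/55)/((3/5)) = 32695/66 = 495.38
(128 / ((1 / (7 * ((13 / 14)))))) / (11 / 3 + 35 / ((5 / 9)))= 312 / 25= 12.48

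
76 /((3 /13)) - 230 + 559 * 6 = 10360 /3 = 3453.33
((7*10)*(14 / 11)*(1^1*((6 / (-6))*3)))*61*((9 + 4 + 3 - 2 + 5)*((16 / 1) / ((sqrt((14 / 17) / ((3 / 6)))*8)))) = -486780*sqrt(119) / 11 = -482740.26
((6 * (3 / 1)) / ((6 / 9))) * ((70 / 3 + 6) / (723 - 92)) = 1.26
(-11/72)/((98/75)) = -275/2352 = -0.12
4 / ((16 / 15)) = 15 / 4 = 3.75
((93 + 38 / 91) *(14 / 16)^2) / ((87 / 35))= 2082745 / 72384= 28.77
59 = 59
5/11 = 0.45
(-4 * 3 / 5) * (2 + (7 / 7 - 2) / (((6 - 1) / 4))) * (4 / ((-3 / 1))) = 3.84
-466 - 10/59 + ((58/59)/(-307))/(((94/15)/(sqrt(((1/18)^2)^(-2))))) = -396996156/851311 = -466.34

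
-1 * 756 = -756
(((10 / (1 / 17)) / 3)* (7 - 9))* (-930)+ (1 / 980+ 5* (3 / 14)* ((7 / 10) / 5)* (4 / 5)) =105400.12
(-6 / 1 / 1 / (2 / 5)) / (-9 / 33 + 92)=-165 / 1009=-0.16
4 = 4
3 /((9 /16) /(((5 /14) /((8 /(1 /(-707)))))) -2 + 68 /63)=-945 /2806373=-0.00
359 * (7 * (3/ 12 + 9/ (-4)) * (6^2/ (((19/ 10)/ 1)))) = -1809360/ 19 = -95229.47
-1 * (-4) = 4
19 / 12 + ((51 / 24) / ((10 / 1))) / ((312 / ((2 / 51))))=59281 / 37440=1.58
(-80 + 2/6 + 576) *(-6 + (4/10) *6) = -8934/5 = -1786.80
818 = 818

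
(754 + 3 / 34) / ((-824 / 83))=-2128037 / 28016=-75.96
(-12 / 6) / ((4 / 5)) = -5 / 2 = -2.50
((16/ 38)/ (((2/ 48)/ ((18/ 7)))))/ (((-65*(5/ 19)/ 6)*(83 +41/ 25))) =-5184/ 48139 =-0.11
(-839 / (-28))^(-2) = 784 / 703921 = 0.00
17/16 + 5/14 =159/112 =1.42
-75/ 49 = -1.53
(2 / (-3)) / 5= -2 / 15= -0.13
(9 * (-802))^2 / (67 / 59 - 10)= -3073871916 / 523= -5877384.16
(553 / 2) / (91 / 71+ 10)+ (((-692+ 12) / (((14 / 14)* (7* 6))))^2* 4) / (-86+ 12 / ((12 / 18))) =237829 / 26166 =9.09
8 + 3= 11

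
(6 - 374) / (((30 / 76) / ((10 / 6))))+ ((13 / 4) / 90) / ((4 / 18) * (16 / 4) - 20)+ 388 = -72185077 / 61920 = -1165.78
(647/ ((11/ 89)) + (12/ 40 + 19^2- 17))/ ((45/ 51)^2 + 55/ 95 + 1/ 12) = 20219059038/ 5221645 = 3872.16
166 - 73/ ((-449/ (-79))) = 68767/ 449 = 153.16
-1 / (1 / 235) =-235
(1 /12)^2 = 1 /144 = 0.01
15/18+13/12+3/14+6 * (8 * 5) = 20339/84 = 242.13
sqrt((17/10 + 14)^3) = 157*sqrt(1570)/100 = 62.21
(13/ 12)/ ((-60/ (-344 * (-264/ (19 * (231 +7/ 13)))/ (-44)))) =169/ 19950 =0.01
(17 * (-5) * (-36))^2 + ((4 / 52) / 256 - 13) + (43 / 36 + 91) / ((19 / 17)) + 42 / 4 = 5328757918187 / 569088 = 9363679.99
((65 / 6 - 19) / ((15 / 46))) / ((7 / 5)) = -161 / 9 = -17.89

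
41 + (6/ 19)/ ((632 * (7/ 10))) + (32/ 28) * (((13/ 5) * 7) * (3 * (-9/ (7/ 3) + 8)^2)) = 817856399/ 735490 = 1111.99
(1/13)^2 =1/169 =0.01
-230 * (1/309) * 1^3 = -230/309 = -0.74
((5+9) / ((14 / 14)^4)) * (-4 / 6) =-28 / 3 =-9.33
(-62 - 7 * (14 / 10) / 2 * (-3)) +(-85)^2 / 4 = 35179 / 20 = 1758.95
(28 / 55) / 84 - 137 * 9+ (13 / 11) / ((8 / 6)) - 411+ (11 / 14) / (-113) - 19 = -867723511 / 522060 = -1662.11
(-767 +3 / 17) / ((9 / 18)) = -26072 / 17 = -1533.65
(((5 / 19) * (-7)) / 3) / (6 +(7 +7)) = -7 / 228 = -0.03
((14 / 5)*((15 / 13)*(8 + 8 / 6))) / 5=392 / 65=6.03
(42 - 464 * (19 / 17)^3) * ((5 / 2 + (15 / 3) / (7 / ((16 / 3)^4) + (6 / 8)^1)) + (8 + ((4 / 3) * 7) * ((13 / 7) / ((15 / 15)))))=-1697964512955 / 81423149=-20853.58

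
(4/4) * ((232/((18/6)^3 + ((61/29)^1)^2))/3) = 48778/19821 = 2.46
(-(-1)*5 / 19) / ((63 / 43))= 215 / 1197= 0.18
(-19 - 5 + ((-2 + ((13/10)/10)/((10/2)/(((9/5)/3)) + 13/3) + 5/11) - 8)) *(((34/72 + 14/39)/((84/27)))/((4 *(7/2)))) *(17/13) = -1324273089/1582380800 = -0.84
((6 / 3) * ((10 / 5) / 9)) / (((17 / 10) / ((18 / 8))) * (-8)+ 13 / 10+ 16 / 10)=-40 / 283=-0.14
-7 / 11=-0.64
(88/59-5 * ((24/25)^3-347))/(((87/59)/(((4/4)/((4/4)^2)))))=1174.62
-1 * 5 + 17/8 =-23/8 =-2.88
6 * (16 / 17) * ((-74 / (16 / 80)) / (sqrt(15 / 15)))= -2089.41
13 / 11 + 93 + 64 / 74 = 38684 / 407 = 95.05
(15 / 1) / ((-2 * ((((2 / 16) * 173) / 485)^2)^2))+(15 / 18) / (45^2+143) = -22110506630682874795 / 11651851493328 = -1897595.99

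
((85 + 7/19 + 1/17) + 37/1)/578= 19772/93347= 0.21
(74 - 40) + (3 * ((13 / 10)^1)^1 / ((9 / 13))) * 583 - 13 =99157 / 30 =3305.23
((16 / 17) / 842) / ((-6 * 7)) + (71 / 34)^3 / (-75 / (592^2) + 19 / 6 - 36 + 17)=-415883044467364 / 723087822446745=-0.58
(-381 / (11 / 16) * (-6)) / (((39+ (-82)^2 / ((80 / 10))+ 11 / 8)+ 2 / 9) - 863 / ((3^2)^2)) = 3.82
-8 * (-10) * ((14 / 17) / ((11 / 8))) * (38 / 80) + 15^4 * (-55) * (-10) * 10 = 52067816756 / 187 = 278437522.76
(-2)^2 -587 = -583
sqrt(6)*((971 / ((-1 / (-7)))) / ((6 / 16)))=54376*sqrt(6) / 3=44397.82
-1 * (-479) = 479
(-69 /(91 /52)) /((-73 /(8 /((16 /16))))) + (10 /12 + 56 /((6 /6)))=187499 /3066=61.15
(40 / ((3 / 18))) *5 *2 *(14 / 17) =33600 / 17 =1976.47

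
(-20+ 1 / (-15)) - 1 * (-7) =-196 / 15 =-13.07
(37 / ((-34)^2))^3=50653 / 1544804416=0.00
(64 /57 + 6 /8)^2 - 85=-4236311 /51984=-81.49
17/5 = 3.40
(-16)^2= 256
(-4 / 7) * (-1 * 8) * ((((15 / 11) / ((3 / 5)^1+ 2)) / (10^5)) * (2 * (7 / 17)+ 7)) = 57 / 303875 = 0.00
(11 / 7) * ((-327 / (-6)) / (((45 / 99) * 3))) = 13189 / 210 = 62.80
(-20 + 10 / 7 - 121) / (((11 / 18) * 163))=-17586 / 12551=-1.40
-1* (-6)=6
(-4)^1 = -4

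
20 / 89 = 0.22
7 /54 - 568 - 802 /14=-236309 /378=-625.16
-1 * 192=-192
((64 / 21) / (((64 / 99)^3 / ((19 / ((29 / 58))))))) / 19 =323433 / 14336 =22.56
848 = 848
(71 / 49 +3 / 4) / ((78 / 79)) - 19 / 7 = -7447 / 15288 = -0.49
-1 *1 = -1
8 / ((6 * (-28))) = -1 / 21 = -0.05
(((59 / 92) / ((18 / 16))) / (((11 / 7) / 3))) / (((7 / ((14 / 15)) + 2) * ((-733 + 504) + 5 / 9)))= -1239 / 2470798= -0.00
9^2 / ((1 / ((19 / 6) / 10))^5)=2476099 / 9600000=0.26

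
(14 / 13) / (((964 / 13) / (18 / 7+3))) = 39 / 482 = 0.08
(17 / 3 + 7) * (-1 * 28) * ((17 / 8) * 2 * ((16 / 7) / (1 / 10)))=-103360 / 3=-34453.33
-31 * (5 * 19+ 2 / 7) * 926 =-19146902 / 7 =-2735271.71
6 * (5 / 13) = 30 / 13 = 2.31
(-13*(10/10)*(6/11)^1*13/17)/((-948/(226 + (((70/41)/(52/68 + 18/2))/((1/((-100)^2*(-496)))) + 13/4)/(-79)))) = 2036075565121/31772232008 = 64.08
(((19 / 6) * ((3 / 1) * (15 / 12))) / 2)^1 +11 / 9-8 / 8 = 887 / 144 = 6.16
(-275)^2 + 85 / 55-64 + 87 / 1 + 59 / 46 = 38279319 / 506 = 75650.83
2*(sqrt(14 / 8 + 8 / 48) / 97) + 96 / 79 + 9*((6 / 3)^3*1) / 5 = sqrt(69) / 291 + 6168 / 395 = 15.64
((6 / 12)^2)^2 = 1 / 16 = 0.06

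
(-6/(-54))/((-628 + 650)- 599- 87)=-1/5976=-0.00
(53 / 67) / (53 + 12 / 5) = 265 / 18559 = 0.01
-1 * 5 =-5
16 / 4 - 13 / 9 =23 / 9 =2.56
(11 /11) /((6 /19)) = 19 /6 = 3.17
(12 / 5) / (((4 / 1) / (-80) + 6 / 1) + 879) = 48 / 17699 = 0.00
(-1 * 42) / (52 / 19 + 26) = -1.46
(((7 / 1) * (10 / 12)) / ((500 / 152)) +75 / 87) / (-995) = -5732 / 2164125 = -0.00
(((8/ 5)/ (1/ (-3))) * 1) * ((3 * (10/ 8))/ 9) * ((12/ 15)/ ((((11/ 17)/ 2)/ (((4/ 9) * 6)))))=-2176/ 165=-13.19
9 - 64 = -55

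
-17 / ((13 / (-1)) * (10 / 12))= 102 / 65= 1.57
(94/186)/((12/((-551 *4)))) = -25897/279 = -92.82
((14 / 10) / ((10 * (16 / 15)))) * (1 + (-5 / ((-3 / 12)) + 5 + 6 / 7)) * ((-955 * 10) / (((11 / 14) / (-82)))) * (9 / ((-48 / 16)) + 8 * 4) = 1120733565 / 11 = 101884869.55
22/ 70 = 11/ 35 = 0.31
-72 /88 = -9 /11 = -0.82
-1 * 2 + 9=7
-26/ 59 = -0.44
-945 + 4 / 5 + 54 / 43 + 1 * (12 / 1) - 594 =-327863 / 215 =-1524.94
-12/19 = -0.63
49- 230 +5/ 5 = -180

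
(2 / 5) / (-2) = -1 / 5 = -0.20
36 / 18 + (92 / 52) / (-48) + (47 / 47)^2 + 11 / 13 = 2377 / 624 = 3.81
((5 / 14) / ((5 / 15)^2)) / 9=5 / 14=0.36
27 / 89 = 0.30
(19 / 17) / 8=19 / 136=0.14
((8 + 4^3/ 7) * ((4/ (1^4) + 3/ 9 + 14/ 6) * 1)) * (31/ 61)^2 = 768800/ 26047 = 29.52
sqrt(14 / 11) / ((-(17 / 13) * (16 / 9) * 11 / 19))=-2223 * sqrt(154) / 32912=-0.84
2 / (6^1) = 1 / 3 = 0.33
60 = 60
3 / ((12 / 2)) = 1 / 2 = 0.50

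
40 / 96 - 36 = -427 / 12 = -35.58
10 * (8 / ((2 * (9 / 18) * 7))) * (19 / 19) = 80 / 7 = 11.43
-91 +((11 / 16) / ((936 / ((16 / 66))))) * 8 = -63881 / 702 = -91.00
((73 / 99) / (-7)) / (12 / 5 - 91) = 365 / 306999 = 0.00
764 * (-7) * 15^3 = -18049500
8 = 8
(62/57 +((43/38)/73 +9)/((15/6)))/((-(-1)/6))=195314/6935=28.16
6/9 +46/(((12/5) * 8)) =49/16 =3.06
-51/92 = -0.55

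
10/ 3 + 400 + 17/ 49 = 59341/ 147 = 403.68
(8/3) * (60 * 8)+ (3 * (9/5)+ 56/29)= 186663/145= 1287.33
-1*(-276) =276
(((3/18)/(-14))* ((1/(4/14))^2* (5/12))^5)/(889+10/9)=-126105021875/2721646116864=-0.05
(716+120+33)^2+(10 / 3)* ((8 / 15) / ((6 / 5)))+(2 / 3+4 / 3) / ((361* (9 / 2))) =7360568719 / 9747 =755162.48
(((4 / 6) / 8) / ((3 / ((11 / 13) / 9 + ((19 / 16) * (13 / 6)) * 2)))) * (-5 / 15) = -9809 / 202176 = -0.05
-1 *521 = -521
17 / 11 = 1.55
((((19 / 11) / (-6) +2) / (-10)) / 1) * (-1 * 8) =226 / 165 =1.37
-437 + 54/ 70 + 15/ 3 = -15093/ 35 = -431.23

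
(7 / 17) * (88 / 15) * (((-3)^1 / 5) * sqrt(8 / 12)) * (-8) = 4928 * sqrt(6) / 1275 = 9.47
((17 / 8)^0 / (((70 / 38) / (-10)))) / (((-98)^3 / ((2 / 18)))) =19 / 29647548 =0.00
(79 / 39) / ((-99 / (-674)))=53246 / 3861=13.79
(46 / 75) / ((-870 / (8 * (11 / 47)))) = -2024 / 1533375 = -0.00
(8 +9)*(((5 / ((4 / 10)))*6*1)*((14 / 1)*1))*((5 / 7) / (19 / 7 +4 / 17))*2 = 1011500 / 117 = 8645.30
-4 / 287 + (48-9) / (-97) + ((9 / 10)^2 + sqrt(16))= 12232459 / 2783900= 4.39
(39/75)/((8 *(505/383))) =4979/101000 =0.05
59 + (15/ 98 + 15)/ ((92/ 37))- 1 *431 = -3299007/ 9016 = -365.91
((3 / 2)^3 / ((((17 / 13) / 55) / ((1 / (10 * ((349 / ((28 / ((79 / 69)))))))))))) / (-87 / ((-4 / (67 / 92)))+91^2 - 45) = 24509628 / 203330252377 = 0.00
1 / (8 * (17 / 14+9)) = 7 / 572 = 0.01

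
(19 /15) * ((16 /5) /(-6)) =-152 /225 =-0.68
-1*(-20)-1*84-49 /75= -4849 /75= -64.65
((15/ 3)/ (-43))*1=-5/ 43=-0.12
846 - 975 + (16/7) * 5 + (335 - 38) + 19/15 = 18973/105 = 180.70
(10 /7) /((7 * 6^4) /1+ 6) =5 /31773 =0.00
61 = 61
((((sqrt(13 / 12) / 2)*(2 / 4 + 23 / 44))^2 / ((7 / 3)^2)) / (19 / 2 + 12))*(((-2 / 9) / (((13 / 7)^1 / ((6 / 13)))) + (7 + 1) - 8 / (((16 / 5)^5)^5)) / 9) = 143608967373321541322794000951299225 / 67222213255888371454463038357006974976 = 0.00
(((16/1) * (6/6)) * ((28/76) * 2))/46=112/437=0.26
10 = 10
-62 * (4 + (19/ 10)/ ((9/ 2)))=-12338/ 45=-274.18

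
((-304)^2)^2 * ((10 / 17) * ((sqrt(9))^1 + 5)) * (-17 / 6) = -341628682240 / 3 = -113876227413.33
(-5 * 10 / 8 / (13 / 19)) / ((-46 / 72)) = 14.30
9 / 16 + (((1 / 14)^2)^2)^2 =830131345 / 1475789056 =0.56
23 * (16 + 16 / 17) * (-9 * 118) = -7034688 / 17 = -413805.18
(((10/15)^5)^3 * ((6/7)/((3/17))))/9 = 1114112/903981141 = 0.00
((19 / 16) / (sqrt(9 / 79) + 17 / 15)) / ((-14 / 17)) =-6506835 / 4660544 + 218025 *sqrt(79) / 4660544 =-0.98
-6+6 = 0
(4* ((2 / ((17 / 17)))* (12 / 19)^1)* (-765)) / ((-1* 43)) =73440 / 817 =89.89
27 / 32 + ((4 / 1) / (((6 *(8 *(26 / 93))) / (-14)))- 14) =-17.33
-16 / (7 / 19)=-304 / 7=-43.43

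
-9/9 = -1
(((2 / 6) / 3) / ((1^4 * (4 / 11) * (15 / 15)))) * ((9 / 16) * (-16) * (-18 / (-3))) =-33 / 2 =-16.50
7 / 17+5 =92 / 17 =5.41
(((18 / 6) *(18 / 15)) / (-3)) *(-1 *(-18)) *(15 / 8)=-40.50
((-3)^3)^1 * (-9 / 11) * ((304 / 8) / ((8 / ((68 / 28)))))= 78489 / 308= 254.83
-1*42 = -42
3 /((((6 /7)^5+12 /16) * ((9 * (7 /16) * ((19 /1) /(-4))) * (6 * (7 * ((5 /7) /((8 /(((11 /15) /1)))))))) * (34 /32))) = -39337984 /868974975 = -0.05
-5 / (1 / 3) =-15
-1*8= -8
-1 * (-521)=521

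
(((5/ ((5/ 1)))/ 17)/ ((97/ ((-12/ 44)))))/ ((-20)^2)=-0.00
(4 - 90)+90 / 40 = -335 / 4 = -83.75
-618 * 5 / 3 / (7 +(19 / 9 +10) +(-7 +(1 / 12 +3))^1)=-37080 / 547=-67.79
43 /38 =1.13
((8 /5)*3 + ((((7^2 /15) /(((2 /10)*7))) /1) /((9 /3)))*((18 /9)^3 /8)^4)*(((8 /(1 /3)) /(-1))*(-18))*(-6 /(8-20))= 6024 /5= 1204.80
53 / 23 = 2.30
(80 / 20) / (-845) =-0.00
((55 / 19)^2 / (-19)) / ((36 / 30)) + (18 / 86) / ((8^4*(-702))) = -11543724953 / 31409610752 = -0.37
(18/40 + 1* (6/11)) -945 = -207681/220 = -944.00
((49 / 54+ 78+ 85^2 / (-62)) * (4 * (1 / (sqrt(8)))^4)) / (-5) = 0.47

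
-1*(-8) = 8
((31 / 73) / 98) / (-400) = -31 / 2861600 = -0.00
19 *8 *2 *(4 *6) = 7296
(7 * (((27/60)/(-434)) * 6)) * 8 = -0.35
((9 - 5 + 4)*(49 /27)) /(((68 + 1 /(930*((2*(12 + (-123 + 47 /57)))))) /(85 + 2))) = 44262444800 /2382883029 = 18.58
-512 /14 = -256 /7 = -36.57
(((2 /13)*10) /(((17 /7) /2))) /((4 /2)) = 140 /221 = 0.63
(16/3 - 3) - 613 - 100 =-2132/3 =-710.67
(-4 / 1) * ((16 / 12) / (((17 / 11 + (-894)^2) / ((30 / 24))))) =-220 / 26374839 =-0.00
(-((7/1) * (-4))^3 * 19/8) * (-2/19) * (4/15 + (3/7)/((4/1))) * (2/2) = -30772/15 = -2051.47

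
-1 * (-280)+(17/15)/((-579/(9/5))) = 1350983/4825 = 280.00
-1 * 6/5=-6/5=-1.20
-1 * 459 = -459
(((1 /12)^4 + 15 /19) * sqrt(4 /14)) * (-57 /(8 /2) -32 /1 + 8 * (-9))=-21018701 * sqrt(14) /1575936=-49.90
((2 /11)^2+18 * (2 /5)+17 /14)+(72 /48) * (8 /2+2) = 147779 /8470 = 17.45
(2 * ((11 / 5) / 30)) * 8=88 / 75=1.17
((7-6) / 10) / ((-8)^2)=1 / 640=0.00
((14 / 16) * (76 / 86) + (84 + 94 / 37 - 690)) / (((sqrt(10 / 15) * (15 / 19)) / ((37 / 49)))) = -14574881 * sqrt(6) / 50568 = -706.00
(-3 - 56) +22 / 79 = -4639 / 79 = -58.72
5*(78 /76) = 195 /38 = 5.13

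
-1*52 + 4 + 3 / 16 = -765 / 16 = -47.81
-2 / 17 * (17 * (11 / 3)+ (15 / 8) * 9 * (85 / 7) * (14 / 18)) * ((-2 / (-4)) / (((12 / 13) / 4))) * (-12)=4069 / 6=678.17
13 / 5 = 2.60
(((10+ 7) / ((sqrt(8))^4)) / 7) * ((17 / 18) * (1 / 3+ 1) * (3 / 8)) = 289 / 16128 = 0.02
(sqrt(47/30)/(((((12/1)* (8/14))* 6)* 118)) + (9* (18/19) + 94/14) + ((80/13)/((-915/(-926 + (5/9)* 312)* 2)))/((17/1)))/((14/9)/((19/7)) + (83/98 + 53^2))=6517* sqrt(1410)/2667575156160 + 3476709530/634914913139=0.01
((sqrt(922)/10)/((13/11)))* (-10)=-11* sqrt(922)/13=-25.69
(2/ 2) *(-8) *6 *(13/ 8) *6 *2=-936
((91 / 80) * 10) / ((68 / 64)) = 182 / 17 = 10.71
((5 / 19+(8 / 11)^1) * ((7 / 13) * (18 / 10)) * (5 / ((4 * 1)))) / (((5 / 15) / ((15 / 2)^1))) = 27.00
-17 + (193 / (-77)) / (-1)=-1116 / 77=-14.49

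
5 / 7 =0.71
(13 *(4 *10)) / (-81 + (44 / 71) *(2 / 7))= -258440 / 40169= -6.43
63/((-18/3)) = -21/2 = -10.50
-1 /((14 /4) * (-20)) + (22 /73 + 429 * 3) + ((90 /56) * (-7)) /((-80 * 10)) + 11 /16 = 421233151 /327040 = 1288.02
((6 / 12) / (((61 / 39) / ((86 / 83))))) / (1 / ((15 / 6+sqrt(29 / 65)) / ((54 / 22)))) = 473*sqrt(1885) / 227835+30745 / 91134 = 0.43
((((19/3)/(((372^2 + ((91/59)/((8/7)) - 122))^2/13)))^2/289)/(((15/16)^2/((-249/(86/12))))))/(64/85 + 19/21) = -900757723035297906688/588504640059061964819465807947494267435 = -0.00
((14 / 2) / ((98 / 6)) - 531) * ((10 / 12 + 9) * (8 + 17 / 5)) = -2081697 / 35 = -59477.06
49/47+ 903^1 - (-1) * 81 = 46297/47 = 985.04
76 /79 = 0.96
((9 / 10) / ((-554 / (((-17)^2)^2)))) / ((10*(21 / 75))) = -751689 / 15512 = -48.46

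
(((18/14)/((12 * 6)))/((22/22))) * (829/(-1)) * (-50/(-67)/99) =-0.11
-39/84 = -13/28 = -0.46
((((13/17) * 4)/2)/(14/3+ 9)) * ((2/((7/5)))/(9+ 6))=52/4879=0.01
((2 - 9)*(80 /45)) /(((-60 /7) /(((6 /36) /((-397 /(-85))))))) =1666 /32157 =0.05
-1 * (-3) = 3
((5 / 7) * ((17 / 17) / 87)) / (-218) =-5 / 132762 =-0.00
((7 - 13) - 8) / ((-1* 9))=14 / 9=1.56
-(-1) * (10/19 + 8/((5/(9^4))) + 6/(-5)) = 997208/95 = 10496.93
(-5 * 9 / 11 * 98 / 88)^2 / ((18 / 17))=19.60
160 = 160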